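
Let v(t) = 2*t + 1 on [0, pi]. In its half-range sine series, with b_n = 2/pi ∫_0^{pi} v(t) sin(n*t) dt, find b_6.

-2/3

b_6 = 2/pi ∫_0^{pi} (2*t + 1) sin(6*t) dt.
Integrating by parts (boundary term plus one more integral), an antiderivative of (2*t + 1) sin(6*t) is -t*cos(6*t)/3 + sin(6*t)/18 - cos(6*t)/6; evaluating from 0 to pi: ∫_{0}^{pi} (2*t + 1) sin(6*t) dt = (-pi/3 - 1/6) - (-1/6) = -pi/3.
Hence b_6 = (2/pi)·(-pi/3) = -2/3.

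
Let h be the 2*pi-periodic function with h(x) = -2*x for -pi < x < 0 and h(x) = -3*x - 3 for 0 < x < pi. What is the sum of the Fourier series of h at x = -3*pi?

x = -3*pi differs from x = -pi by -1 full period(s), and the series is 2*pi-periodic.
At x = -pi the one-sided limits are h(-pi^-) = -3*pi - 3 and h(-pi^+) = 2*pi.
By Dirichlet's theorem the series converges to their average, [(-3*pi - 3) + (2*pi)]/2 = -pi/2 - 3/2.

-pi/2 - 3/2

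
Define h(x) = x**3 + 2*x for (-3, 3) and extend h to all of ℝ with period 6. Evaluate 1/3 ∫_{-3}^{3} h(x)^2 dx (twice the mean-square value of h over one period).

1/3 ∫_{-3}^{3} h(x)^2 dx = 1/3 · (37998/35) = 12666/35.

12666/35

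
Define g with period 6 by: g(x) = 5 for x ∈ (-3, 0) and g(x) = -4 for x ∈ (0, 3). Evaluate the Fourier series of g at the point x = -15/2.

5

x = -15/2 differs from x = -3/2 by -1 full period(s), and the series is 6-periodic.
g is continuous at x = -3/2 with value 5, so the series converges to 5 there.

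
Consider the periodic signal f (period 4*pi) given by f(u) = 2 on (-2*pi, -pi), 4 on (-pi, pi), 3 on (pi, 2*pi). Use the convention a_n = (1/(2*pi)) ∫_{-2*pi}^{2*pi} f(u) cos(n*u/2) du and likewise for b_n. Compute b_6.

b_6 = (1/(2*pi)) ∫_{-2*pi}^{2*pi} f(u) sin(3*u) du.
Split the integral at the breakpoints.
Directly, an antiderivative of (2) sin(3*u) is -2*cos(3*u)/3; evaluating from -2*pi to -pi: ∫_{-2*pi}^{-pi} (2) sin(3*u) du = (2/3) - (-2/3) = 4/3.
Directly, an antiderivative of (4) sin(3*u) is -4*cos(3*u)/3; evaluating from -pi to pi: ∫_{-pi}^{pi} (4) sin(3*u) du = (4/3) - (4/3) = 0.
Directly, an antiderivative of (3) sin(3*u) is -cos(3*u); evaluating from pi to 2*pi: ∫_{pi}^{2*pi} (3) sin(3*u) du = (-1) - (1) = -2.
Summing the pieces and multiplying by (1/(2*pi)) gives b_6 = -1/(3*pi).

-1/(3*pi)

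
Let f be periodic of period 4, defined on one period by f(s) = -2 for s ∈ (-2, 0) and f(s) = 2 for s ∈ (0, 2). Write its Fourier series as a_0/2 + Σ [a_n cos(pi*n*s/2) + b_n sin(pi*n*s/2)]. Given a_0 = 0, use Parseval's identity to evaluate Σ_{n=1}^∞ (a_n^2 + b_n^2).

Parseval: a_0^2/2 + Σ_{n≥1} (a_n^2+b_n^2) = 1/2 ∫_{-2}^{2} f(s)^2 ds = 8.
Subtract a_0^2/2 = 0: Σ (a_n^2+b_n^2) = 8.

8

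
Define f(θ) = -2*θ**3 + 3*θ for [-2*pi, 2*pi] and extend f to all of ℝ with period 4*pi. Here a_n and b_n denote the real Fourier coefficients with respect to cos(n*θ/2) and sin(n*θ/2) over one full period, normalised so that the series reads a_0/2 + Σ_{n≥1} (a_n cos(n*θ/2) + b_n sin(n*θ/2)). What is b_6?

b_6 = (1/(2*pi)) ∫_{-2*pi}^{2*pi} f(θ) sin(3*θ) dθ.
f is odd and sin(3*θ) is odd, so the integrand is even and b_6 = 1/pi ∫_0^{2*pi} f(θ) sin(3*θ) dθ.
Integrating by parts three times (tabular method), an antiderivative of (-2*θ**3 + 3*θ) sin(3*θ) is 2*θ**3*cos(3*θ)/3 - 2*θ**2*sin(3*θ)/3 - 13*θ*cos(3*θ)/9 + 13*sin(3*θ)/27; evaluating from 0 to 2*pi: ∫_{0}^{2*pi} (-2*θ**3 + 3*θ) sin(3*θ) dθ = (2*pi*(-13 + 24*pi**2)/9) - (0) = 2*pi*(-13 + 24*pi**2)/9.
Hence b_6 = (1/pi)·(2*pi*(-13 + 24*pi**2)/9) = -26/9 + 16*pi**2/3.

-26/9 + 16*pi**2/3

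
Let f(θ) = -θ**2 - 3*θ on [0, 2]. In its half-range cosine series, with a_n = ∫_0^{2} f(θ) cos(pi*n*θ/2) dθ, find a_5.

a_5 = ∫_0^{2} (-θ**2 - 3*θ) cos(5*pi*θ/2) dθ.
Integrating by parts twice (tabular method), an antiderivative of (-θ**2 - 3*θ) cos(5*pi*θ/2) is -2*θ**2*sin(5*pi*θ/2)/(5*pi) - 6*θ*sin(5*pi*θ/2)/(5*pi) - 8*θ*cos(5*pi*θ/2)/(25*pi**2) + 16*sin(5*pi*θ/2)/(125*pi**3) - 12*cos(5*pi*θ/2)/(25*pi**2); evaluating from 0 to 2: ∫_{0}^{2} (-θ**2 - 3*θ) cos(5*pi*θ/2) dθ = (28/(25*pi**2)) - (-12/(25*pi**2)) = 8/(5*pi**2).
Hence a_5 = 8/(5*pi**2).

8/(5*pi**2)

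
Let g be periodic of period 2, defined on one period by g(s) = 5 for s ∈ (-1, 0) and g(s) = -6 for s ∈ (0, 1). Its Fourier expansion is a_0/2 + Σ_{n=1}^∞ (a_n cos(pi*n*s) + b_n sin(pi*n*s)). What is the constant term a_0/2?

-1/2

a_0 = ∫_{-1}^{1} g(s) ds = -1.
So the constant term a_0/2 = -1/2.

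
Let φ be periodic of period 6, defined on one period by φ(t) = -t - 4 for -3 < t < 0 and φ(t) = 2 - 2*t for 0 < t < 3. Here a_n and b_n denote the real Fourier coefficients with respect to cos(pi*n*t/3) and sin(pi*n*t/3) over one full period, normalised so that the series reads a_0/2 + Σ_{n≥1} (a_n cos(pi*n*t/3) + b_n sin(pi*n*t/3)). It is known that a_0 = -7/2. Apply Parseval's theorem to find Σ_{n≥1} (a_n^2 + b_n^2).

Parseval: a_0^2/2 + Σ_{n≥1} (a_n^2+b_n^2) = 1/3 ∫_{-3}^{3} φ(t)^2 dt = 11.
Subtract a_0^2/2 = 49/8: Σ (a_n^2+b_n^2) = 39/8.

39/8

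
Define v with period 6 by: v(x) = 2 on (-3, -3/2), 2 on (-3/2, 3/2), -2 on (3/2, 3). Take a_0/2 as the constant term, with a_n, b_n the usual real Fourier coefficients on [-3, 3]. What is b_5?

-4/(5*pi)

b_5 = 1/3 ∫_{-3}^{3} v(x) sin(5*pi*x/3) dx.
Split the integral at the breakpoints.
Directly, an antiderivative of (2) sin(5*pi*x/3) is -6*cos(5*pi*x/3)/(5*pi); evaluating from -3 to -3/2: ∫_{-3}^{-3/2} (2) sin(5*pi*x/3) dx = (0) - (6/(5*pi)) = -6/(5*pi).
Directly, an antiderivative of (2) sin(5*pi*x/3) is -6*cos(5*pi*x/3)/(5*pi); evaluating from -3/2 to 3/2: ∫_{-3/2}^{3/2} (2) sin(5*pi*x/3) dx = (0) - (0) = 0.
Directly, an antiderivative of (-2) sin(5*pi*x/3) is 6*cos(5*pi*x/3)/(5*pi); evaluating from 3/2 to 3: ∫_{3/2}^{3} (-2) sin(5*pi*x/3) dx = (-6/(5*pi)) - (0) = -6/(5*pi).
Summing the pieces and multiplying by (1/3) gives b_5 = -4/(5*pi).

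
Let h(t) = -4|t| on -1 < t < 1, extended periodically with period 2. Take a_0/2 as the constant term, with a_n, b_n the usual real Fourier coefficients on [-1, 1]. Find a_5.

a_5 = ∫_{-1}^{1} h(t) cos(5*pi*t) dt.
h is even and cos(5*pi*t) is even, so the integrand is even and a_5 = 2 ∫_0^{1} h(t) cos(5*pi*t) dt.
Integrating by parts (boundary term plus one more integral), an antiderivative of (-4*t) cos(5*pi*t) is -4*t*sin(5*pi*t)/(5*pi) - 4*cos(5*pi*t)/(25*pi**2); evaluating from 0 to 1: ∫_{0}^{1} (-4*t) cos(5*pi*t) dt = (4/(25*pi**2)) - (-4/(25*pi**2)) = 8/(25*pi**2).
Hence a_5 = 2·(8/(25*pi**2)) = 16/(25*pi**2).

16/(25*pi**2)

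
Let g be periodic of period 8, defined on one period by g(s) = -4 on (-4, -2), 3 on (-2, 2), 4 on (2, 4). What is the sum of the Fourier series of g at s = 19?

s = 19 differs from s = 3 by 2 full period(s), and the series is 8-periodic.
g is continuous at s = 3 with value 4, so the series converges to 4 there.

4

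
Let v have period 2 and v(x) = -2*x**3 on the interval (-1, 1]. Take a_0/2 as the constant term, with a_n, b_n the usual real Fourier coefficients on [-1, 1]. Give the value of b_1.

b_1 = ∫_{-1}^{1} v(x) sin(pi*x) dx.
v is odd and sin(pi*x) is odd, so the integrand is even and b_1 = 2 ∫_0^{1} v(x) sin(pi*x) dx.
Integrating by parts three times (tabular method), an antiderivative of (-2*x**3) sin(pi*x) is 2*x**3*cos(pi*x)/pi - 6*x**2*sin(pi*x)/pi**2 - 12*x*cos(pi*x)/pi**3 + 12*sin(pi*x)/pi**4; evaluating from 0 to 1: ∫_{0}^{1} (-2*x**3) sin(pi*x) dx = (-2/pi + 12/pi**3) - (0) = -2/pi + 12/pi**3.
Hence b_1 = 2·(-2/pi + 12/pi**3) = -4/pi + 24/pi**3.

-4/pi + 24/pi**3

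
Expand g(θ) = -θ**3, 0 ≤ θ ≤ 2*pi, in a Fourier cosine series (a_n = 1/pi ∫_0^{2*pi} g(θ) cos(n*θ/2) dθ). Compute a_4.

-3*pi

a_4 = 1/pi ∫_0^{2*pi} (-θ**3) cos(2*θ) dθ.
Integrating by parts three times (tabular method), an antiderivative of (-θ**3) cos(2*θ) is -θ**3*sin(2*θ)/2 - 3*θ**2*cos(2*θ)/4 + 3*θ*sin(2*θ)/4 + 3*cos(2*θ)/8; evaluating from 0 to 2*pi: ∫_{0}^{2*pi} (-θ**3) cos(2*θ) dθ = (3/8 - 3*pi**2) - (3/8) = -3*pi**2.
Hence a_4 = (1/pi)·(-3*pi**2) = -3*pi.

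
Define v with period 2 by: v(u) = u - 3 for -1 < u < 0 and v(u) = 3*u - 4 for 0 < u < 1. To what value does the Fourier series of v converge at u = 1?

-5/2

u = 1 differs from u = -1 by 1 full period(s), and the series is 2-periodic.
At u = -1 the one-sided limits are v(-1^-) = -1 and v(-1^+) = -4.
By Dirichlet's theorem the series converges to their average, [(-1) + (-4)]/2 = -5/2.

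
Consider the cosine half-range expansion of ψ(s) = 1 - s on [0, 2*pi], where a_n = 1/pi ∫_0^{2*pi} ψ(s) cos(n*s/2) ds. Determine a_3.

8/(9*pi)

a_3 = 1/pi ∫_0^{2*pi} (1 - s) cos(3*s/2) ds.
Integrating by parts (boundary term plus one more integral), an antiderivative of (1 - s) cos(3*s/2) is -2*s*sin(3*s/2)/3 + 2*sin(3*s/2)/3 - 4*cos(3*s/2)/9; evaluating from 0 to 2*pi: ∫_{0}^{2*pi} (1 - s) cos(3*s/2) ds = (4/9) - (-4/9) = 8/9.
Hence a_3 = (1/pi)·(8/9) = 8/(9*pi).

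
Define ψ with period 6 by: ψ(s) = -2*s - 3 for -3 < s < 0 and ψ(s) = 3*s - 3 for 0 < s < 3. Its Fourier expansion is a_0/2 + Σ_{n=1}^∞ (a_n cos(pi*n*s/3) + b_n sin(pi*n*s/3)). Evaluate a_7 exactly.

-30/(49*pi**2)

a_7 = 1/3 ∫_{-3}^{3} ψ(s) cos(7*pi*s/3) ds.
Split the integral at the breakpoints.
Integrating by parts (boundary term plus one more integral), an antiderivative of (-2*s - 3) cos(7*pi*s/3) is -6*s*sin(7*pi*s/3)/(7*pi) - 9*sin(7*pi*s/3)/(7*pi) - 18*cos(7*pi*s/3)/(49*pi**2); evaluating from -3 to 0: ∫_{-3}^{0} (-2*s - 3) cos(7*pi*s/3) ds = (-18/(49*pi**2)) - (18/(49*pi**2)) = -36/(49*pi**2).
Integrating by parts (boundary term plus one more integral), an antiderivative of (3*s - 3) cos(7*pi*s/3) is 9*s*sin(7*pi*s/3)/(7*pi) - 9*sin(7*pi*s/3)/(7*pi) + 27*cos(7*pi*s/3)/(49*pi**2); evaluating from 0 to 3: ∫_{0}^{3} (3*s - 3) cos(7*pi*s/3) ds = (-27/(49*pi**2)) - (27/(49*pi**2)) = -54/(49*pi**2).
Summing the pieces and multiplying by (1/3) gives a_7 = -30/(49*pi**2).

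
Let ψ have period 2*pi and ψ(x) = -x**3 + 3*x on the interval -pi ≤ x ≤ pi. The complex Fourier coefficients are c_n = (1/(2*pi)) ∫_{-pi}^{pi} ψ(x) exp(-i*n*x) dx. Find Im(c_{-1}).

Since ψ is real-valued, Im(c_{-1}) = -(1/(2*pi)) ∫_{-pi}^{pi} ψ(x) sin(-x) dx = b_{1}/2.
ψ is odd and sin(-x) is odd, so the integrand is even: ∫_{-pi}^{pi} ψ(x) sin(-x) dx = 2∫_0^{pi} ψ(x) sin(-x) dx.
Integrating by parts three times (tabular method), an antiderivative of (-x**3 + 3*x) sin(-x) is -x**3*cos(x) + 3*x**2*sin(x) + 9*x*cos(x) - 9*sin(x); evaluating from 0 to pi: ∫_{0}^{pi} (-x**3 + 3*x) sin(-x) dx = (pi*(-9 + pi**2)) - (0) = pi*(-9 + pi**2).
So ∫_{-pi}^{pi} ψ(x) sin(-x) dx = 2*pi*(-9 + pi**2).
Hence Im(c_{-1}) = (-1/(2*pi))·(2*pi*(-9 + pi**2)) = 9 - pi**2.

9 - pi**2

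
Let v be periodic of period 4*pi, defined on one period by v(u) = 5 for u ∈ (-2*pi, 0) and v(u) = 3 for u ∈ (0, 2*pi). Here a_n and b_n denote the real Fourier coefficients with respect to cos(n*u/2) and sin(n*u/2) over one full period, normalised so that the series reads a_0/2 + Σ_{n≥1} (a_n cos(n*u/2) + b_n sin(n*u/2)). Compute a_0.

a_0 = (1/(2*pi)) ∫_{-2*pi}^{2*pi} v(u) du = (1/(2*pi)) · (16*pi) = 8.

8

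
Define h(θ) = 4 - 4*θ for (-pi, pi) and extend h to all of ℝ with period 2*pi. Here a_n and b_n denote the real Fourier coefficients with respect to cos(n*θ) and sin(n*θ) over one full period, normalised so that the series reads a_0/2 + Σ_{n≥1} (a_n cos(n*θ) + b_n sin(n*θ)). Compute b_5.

b_5 = 1/pi ∫_{-pi}^{pi} h(θ) sin(5*θ) dθ.
Integrating by parts (boundary term plus one more integral), an antiderivative of (4 - 4*θ) sin(5*θ) is 4*θ*cos(5*θ)/5 - 4*sin(5*θ)/25 - 4*cos(5*θ)/5; evaluating from -pi to pi: ∫_{-pi}^{pi} (4 - 4*θ) sin(5*θ) dθ = (4/5 - 4*pi/5) - (4/5 + 4*pi/5) = -8*pi/5.
Hence b_5 = (1/pi)·(-8*pi/5) = -8/5.

-8/5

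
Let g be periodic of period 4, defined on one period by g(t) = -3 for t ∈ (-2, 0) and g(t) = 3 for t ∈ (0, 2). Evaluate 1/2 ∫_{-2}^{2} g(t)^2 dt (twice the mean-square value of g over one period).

1/2 ∫_{-2}^{2} g(t)^2 dt = 1/2 · (36) = 18.

18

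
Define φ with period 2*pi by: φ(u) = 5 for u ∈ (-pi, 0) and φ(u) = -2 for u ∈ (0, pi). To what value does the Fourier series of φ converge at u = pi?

3/2

At u = pi the one-sided limits are φ(pi^-) = -2 and φ(pi^+) = 5.
By Dirichlet's theorem the series converges to their average, [(-2) + (5)]/2 = 3/2.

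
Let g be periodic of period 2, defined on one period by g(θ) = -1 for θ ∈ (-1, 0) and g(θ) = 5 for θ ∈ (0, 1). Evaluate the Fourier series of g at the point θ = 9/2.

θ = 9/2 differs from θ = 1/2 by 2 full period(s), and the series is 2-periodic.
g is continuous at θ = 1/2 with value 5, so the series converges to 5 there.

5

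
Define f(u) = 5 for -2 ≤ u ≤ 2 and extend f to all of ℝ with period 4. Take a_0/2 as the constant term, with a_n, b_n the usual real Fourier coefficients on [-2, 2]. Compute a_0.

a_0 = 1/2 ∫_{-2}^{2} f(u) du = 1/2 · (20) = 10.

10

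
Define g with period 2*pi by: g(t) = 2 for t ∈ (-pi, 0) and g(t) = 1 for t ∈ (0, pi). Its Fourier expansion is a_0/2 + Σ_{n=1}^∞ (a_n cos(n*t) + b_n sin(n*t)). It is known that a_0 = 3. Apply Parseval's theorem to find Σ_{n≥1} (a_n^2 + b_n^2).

Parseval: a_0^2/2 + Σ_{n≥1} (a_n^2+b_n^2) = 1/pi ∫_{-pi}^{pi} g(t)^2 dt = 5.
Subtract a_0^2/2 = 9/2: Σ (a_n^2+b_n^2) = 1/2.

1/2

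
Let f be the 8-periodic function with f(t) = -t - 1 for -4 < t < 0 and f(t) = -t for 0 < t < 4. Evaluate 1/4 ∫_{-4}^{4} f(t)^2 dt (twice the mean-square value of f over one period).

1/4 ∫_{-4}^{4} f(t)^2 dt = 1/4 · (92/3) = 23/3.

23/3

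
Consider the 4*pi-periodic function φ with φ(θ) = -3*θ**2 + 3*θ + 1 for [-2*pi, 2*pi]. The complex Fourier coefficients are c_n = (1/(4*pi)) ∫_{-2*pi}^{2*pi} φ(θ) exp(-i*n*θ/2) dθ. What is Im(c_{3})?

-2

Since φ is real-valued, Im(c_{3}) = -(1/(4*pi)) ∫_{-2*pi}^{2*pi} φ(θ) sin(3*θ/2) dθ = -b_{3}/2.
Integrating by parts twice (tabular method), an antiderivative of (-3*θ**2 + 3*θ + 1) sin(3*θ/2) is 2*θ**2*cos(3*θ/2) - 8*θ*sin(3*θ/2)/3 - 2*θ*cos(3*θ/2) + 4*sin(3*θ/2)/3 - 22*cos(3*θ/2)/9; evaluating from -2*pi to 2*pi: ∫_{-2*pi}^{2*pi} (-3*θ**2 + 3*θ + 1) sin(3*θ/2) dθ = (-8*pi**2 + 22/9 + 4*pi) - (-8*pi**2 - 4*pi + 22/9) = 8*pi.
Hence Im(c_{3}) = (-1/(4*pi))·(8*pi) = -2.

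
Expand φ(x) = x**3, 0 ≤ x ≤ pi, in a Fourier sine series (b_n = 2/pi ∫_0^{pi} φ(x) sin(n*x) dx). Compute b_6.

1/18 - pi**2/3

b_6 = 2/pi ∫_0^{pi} (x**3) sin(6*x) dx.
Integrating by parts three times (tabular method), an antiderivative of (x**3) sin(6*x) is -x**3*cos(6*x)/6 + x**2*sin(6*x)/12 + x*cos(6*x)/36 - sin(6*x)/216; evaluating from 0 to pi: ∫_{0}^{pi} (x**3) sin(6*x) dx = (-pi**3/6 + pi/36) - (0) = -pi**3/6 + pi/36.
Hence b_6 = (2/pi)·(-pi**3/6 + pi/36) = 1/18 - pi**2/3.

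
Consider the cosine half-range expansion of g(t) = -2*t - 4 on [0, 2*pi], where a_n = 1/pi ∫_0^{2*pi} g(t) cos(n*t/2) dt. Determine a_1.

16/pi

a_1 = 1/pi ∫_0^{2*pi} (-2*t - 4) cos(t/2) dt.
Integrating by parts (boundary term plus one more integral), an antiderivative of (-2*t - 4) cos(t/2) is -4*t*sin(t/2) - 8*sin(t/2) - 8*cos(t/2); evaluating from 0 to 2*pi: ∫_{0}^{2*pi} (-2*t - 4) cos(t/2) dt = (8) - (-8) = 16.
Hence a_1 = (1/pi)·(16) = 16/pi.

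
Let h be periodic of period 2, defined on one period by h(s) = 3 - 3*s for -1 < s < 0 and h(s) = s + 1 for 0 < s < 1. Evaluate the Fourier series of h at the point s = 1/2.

3/2

h is continuous at s = 1/2 with value 3/2, so the series converges to 3/2 there.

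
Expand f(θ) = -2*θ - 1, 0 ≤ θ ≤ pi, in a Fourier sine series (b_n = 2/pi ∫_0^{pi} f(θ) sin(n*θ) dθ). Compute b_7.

b_7 = 2/pi ∫_0^{pi} (-2*θ - 1) sin(7*θ) dθ.
Integrating by parts (boundary term plus one more integral), an antiderivative of (-2*θ - 1) sin(7*θ) is 2*θ*cos(7*θ)/7 - 2*sin(7*θ)/49 + cos(7*θ)/7; evaluating from 0 to pi: ∫_{0}^{pi} (-2*θ - 1) sin(7*θ) dθ = (-2*pi/7 - 1/7) - (1/7) = -2*pi/7 - 2/7.
Hence b_7 = (2/pi)·(-2*pi/7 - 2/7) = 4*(-pi - 1)/(7*pi).

4*(-pi - 1)/(7*pi)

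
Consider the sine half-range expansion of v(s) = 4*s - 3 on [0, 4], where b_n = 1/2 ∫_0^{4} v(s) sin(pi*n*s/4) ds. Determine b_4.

b_4 = 1/2 ∫_0^{4} (4*s - 3) sin(pi*s) ds.
Integrating by parts (boundary term plus one more integral), an antiderivative of (4*s - 3) sin(pi*s) is -4*s*cos(pi*s)/pi + 4*sin(pi*s)/pi**2 + 3*cos(pi*s)/pi; evaluating from 0 to 4: ∫_{0}^{4} (4*s - 3) sin(pi*s) ds = (-13/pi) - (3/pi) = -16/pi.
Hence b_4 = (1/2)·(-16/pi) = -8/pi.

-8/pi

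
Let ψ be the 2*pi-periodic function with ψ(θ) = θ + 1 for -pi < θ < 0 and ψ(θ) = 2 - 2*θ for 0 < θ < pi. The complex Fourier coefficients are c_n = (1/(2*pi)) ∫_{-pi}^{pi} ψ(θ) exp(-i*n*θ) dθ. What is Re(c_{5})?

3/(25*pi)

Since ψ is real-valued, Re(c_{5}) = (1/(2*pi)) ∫_{-pi}^{pi} ψ(θ) cos(5*θ) dθ = a_{5}/2.
Split the integral at the breakpoints.
Integrating by parts (boundary term plus one more integral), an antiderivative of (θ + 1) cos(5*θ) is θ*sin(5*θ)/5 + sin(5*θ)/5 + cos(5*θ)/25; evaluating from -pi to 0: ∫_{-pi}^{0} (θ + 1) cos(5*θ) dθ = (1/25) - (-1/25) = 2/25.
Integrating by parts (boundary term plus one more integral), an antiderivative of (2 - 2*θ) cos(5*θ) is -2*θ*sin(5*θ)/5 + 2*sin(5*θ)/5 - 2*cos(5*θ)/25; evaluating from 0 to pi: ∫_{0}^{pi} (2 - 2*θ) cos(5*θ) dθ = (2/25) - (-2/25) = 4/25.
So ∫_{-pi}^{pi} ψ(θ) cos(5*θ) dθ = 6/25.
Hence Re(c_{5}) = (1/(2*pi))·(6/25) = 3/(25*pi).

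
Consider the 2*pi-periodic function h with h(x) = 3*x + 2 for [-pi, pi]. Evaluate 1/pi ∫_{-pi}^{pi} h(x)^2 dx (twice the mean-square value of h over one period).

8 + 6*pi**2

1/pi ∫_{-pi}^{pi} h(x)^2 dx = 1/pi · (8*pi + 6*pi**3) = 8 + 6*pi**2.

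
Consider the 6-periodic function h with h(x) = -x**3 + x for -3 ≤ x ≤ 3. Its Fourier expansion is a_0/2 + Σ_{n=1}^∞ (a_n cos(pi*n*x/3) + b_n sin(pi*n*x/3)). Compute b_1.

b_1 = 1/3 ∫_{-3}^{3} h(x) sin(pi*x/3) dx.
h is odd and sin(pi*x/3) is odd, so the integrand is even and b_1 = 2/3 ∫_0^{3} h(x) sin(pi*x/3) dx.
Integrating by parts three times (tabular method), an antiderivative of (-x**3 + x) sin(pi*x/3) is 3*x**3*cos(pi*x/3)/pi - 27*x**2*sin(pi*x/3)/pi**2 - 162*x*cos(pi*x/3)/pi**3 - 3*x*cos(pi*x/3)/pi + 9*sin(pi*x/3)/pi**2 + 486*sin(pi*x/3)/pi**4; evaluating from 0 to 3: ∫_{0}^{3} (-x**3 + x) sin(pi*x/3) dx = (-72/pi + 486/pi**3) - (0) = -72/pi + 486/pi**3.
Hence b_1 = (2/3)·(-72/pi + 486/pi**3) = -48/pi + 324/pi**3.

-48/pi + 324/pi**3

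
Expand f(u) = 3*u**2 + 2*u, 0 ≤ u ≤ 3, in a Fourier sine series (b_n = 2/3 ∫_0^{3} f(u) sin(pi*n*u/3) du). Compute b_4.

b_4 = 2/3 ∫_0^{3} (3*u**2 + 2*u) sin(4*pi*u/3) du.
Integrating by parts twice (tabular method), an antiderivative of (3*u**2 + 2*u) sin(4*pi*u/3) is -9*u**2*cos(4*pi*u/3)/(4*pi) + 27*u*sin(4*pi*u/3)/(8*pi**2) - 3*u*cos(4*pi*u/3)/(2*pi) + 9*sin(4*pi*u/3)/(8*pi**2) + 81*cos(4*pi*u/3)/(32*pi**3); evaluating from 0 to 3: ∫_{0}^{3} (3*u**2 + 2*u) sin(4*pi*u/3) du = (9*(9 - 88*pi**2)/(32*pi**3)) - (81/(32*pi**3)) = -99/(4*pi).
Hence b_4 = (2/3)·(-99/(4*pi)) = -33/(2*pi).

-33/(2*pi)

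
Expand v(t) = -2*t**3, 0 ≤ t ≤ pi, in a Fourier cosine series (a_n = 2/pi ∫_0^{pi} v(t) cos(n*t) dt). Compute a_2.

-3*pi

a_2 = 2/pi ∫_0^{pi} (-2*t**3) cos(2*t) dt.
Integrating by parts three times (tabular method), an antiderivative of (-2*t**3) cos(2*t) is -t**3*sin(2*t) - 3*t**2*cos(2*t)/2 + 3*t*sin(2*t)/2 + 3*cos(2*t)/4; evaluating from 0 to pi: ∫_{0}^{pi} (-2*t**3) cos(2*t) dt = (3/4 - 3*pi**2/2) - (3/4) = -3*pi**2/2.
Hence a_2 = (2/pi)·(-3*pi**2/2) = -3*pi.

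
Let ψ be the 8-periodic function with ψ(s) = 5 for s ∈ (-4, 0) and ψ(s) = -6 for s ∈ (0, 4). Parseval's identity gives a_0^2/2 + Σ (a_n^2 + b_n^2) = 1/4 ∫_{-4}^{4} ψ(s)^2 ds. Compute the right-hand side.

1/4 ∫_{-4}^{4} ψ(s)^2 ds = 1/4 · (244) = 61.

61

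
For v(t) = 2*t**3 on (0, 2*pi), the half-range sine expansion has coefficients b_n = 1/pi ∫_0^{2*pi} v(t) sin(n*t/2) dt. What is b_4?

b_4 = 1/pi ∫_0^{2*pi} (2*t**3) sin(2*t) dt.
Integrating by parts three times (tabular method), an antiderivative of (2*t**3) sin(2*t) is -t**3*cos(2*t) + 3*t**2*sin(2*t)/2 + 3*t*cos(2*t)/2 - 3*sin(2*t)/4; evaluating from 0 to 2*pi: ∫_{0}^{2*pi} (2*t**3) sin(2*t) dt = (pi*(3 - 8*pi**2)) - (0) = pi*(3 - 8*pi**2).
Hence b_4 = (1/pi)·(pi*(3 - 8*pi**2)) = 3 - 8*pi**2.

3 - 8*pi**2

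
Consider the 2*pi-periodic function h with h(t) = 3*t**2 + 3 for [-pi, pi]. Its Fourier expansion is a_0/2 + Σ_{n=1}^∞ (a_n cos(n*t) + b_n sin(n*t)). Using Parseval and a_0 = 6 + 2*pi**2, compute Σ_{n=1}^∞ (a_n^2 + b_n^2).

8*pi**4/5

Parseval: a_0^2/2 + Σ_{n≥1} (a_n^2+b_n^2) = 1/pi ∫_{-pi}^{pi} h(t)^2 dt = 18 + 12*pi**2 + 18*pi**4/5.
Subtract a_0^2/2 = 2*(3 + pi**2)**2: Σ (a_n^2+b_n^2) = 8*pi**4/5.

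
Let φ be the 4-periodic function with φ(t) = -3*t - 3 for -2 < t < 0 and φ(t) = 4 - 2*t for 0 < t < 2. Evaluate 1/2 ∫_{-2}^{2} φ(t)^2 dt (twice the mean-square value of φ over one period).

25/3

1/2 ∫_{-2}^{2} φ(t)^2 dt = 1/2 · (50/3) = 25/3.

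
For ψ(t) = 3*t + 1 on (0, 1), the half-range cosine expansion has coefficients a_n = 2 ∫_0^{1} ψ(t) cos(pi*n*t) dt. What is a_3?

-4/(3*pi**2)

a_3 = 2 ∫_0^{1} (3*t + 1) cos(3*pi*t) dt.
Integrating by parts (boundary term plus one more integral), an antiderivative of (3*t + 1) cos(3*pi*t) is t*sin(3*pi*t)/pi + sin(3*pi*t)/(3*pi) + cos(3*pi*t)/(3*pi**2); evaluating from 0 to 1: ∫_{0}^{1} (3*t + 1) cos(3*pi*t) dt = (-1/(3*pi**2)) - (1/(3*pi**2)) = -2/(3*pi**2).
Hence a_3 = 2·(-2/(3*pi**2)) = -4/(3*pi**2).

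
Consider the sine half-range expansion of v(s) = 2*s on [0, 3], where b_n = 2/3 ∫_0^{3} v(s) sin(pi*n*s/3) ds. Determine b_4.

b_4 = 2/3 ∫_0^{3} (2*s) sin(4*pi*s/3) ds.
Integrating by parts (boundary term plus one more integral), an antiderivative of (2*s) sin(4*pi*s/3) is -3*s*cos(4*pi*s/3)/(2*pi) + 9*sin(4*pi*s/3)/(8*pi**2); evaluating from 0 to 3: ∫_{0}^{3} (2*s) sin(4*pi*s/3) ds = (-9/(2*pi)) - (0) = -9/(2*pi).
Hence b_4 = (2/3)·(-9/(2*pi)) = -3/pi.

-3/pi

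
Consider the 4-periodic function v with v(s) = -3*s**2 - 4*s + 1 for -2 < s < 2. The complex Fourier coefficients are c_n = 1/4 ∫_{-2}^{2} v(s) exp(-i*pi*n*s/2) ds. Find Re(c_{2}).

-6/pi**2

Since v is real-valued, Re(c_{2}) = 1/4 ∫_{-2}^{2} v(s) cos(pi*s) ds = a_{2}/2.
Integrating by parts twice (tabular method), an antiderivative of (-3*s**2 - 4*s + 1) cos(pi*s) is -3*s**2*sin(pi*s)/pi - 4*s*sin(pi*s)/pi - 6*s*cos(pi*s)/pi**2 + 6*sin(pi*s)/pi**3 + sin(pi*s)/pi - 4*cos(pi*s)/pi**2; evaluating from -2 to 2: ∫_{-2}^{2} (-3*s**2 - 4*s + 1) cos(pi*s) ds = (-16/pi**2) - (8/pi**2) = -24/pi**2.
Hence Re(c_{2}) = (1/4)·(-24/pi**2) = -6/pi**2.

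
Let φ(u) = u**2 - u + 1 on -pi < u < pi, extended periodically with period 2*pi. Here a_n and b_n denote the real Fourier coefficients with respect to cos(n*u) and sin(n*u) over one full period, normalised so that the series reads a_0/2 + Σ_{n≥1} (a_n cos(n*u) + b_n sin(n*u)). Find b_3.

-2/3

b_3 = 1/pi ∫_{-pi}^{pi} φ(u) sin(3*u) du.
Integrating by parts twice (tabular method), an antiderivative of (u**2 - u + 1) sin(3*u) is -u**2*cos(3*u)/3 + 2*u*sin(3*u)/9 + u*cos(3*u)/3 - sin(3*u)/9 - 7*cos(3*u)/27; evaluating from -pi to pi: ∫_{-pi}^{pi} (u**2 - u + 1) sin(3*u) du = (-pi/3 + 7/27 + pi**2/3) - (7/27 + pi/3 + pi**2/3) = -2*pi/3.
Hence b_3 = (1/pi)·(-2*pi/3) = -2/3.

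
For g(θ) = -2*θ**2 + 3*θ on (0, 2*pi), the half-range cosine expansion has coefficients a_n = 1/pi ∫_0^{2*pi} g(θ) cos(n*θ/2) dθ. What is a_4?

-2

a_4 = 1/pi ∫_0^{2*pi} (-2*θ**2 + 3*θ) cos(2*θ) dθ.
Integrating by parts twice (tabular method), an antiderivative of (-2*θ**2 + 3*θ) cos(2*θ) is -θ**2*sin(2*θ) + 3*θ*sin(2*θ)/2 - θ*cos(2*θ) + sin(2*θ)/2 + 3*cos(2*θ)/4; evaluating from 0 to 2*pi: ∫_{0}^{2*pi} (-2*θ**2 + 3*θ) cos(2*θ) dθ = (3/4 - 2*pi) - (3/4) = -2*pi.
Hence a_4 = (1/pi)·(-2*pi) = -2.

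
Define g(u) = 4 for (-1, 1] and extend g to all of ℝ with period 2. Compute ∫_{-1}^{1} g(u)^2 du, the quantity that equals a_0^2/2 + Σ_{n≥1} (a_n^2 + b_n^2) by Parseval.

32

∫_{-1}^{1} g(u)^2 du = 32.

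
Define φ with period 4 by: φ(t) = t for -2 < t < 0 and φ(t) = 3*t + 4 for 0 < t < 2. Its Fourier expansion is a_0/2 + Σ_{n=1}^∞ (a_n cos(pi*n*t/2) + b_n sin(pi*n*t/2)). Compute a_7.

-8/(49*pi**2)

a_7 = 1/2 ∫_{-2}^{2} φ(t) cos(7*pi*t/2) dt.
Split the integral at the breakpoints.
Integrating by parts (boundary term plus one more integral), an antiderivative of (t) cos(7*pi*t/2) is 2*t*sin(7*pi*t/2)/(7*pi) + 4*cos(7*pi*t/2)/(49*pi**2); evaluating from -2 to 0: ∫_{-2}^{0} (t) cos(7*pi*t/2) dt = (4/(49*pi**2)) - (-4/(49*pi**2)) = 8/(49*pi**2).
Integrating by parts (boundary term plus one more integral), an antiderivative of (3*t + 4) cos(7*pi*t/2) is 6*t*sin(7*pi*t/2)/(7*pi) + 8*sin(7*pi*t/2)/(7*pi) + 12*cos(7*pi*t/2)/(49*pi**2); evaluating from 0 to 2: ∫_{0}^{2} (3*t + 4) cos(7*pi*t/2) dt = (-12/(49*pi**2)) - (12/(49*pi**2)) = -24/(49*pi**2).
Summing the pieces and multiplying by (1/2) gives a_7 = -8/(49*pi**2).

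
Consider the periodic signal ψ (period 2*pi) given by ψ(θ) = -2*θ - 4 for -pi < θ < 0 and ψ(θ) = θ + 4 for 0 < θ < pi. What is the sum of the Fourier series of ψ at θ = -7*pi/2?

pi/2 + 4

θ = -7*pi/2 differs from θ = pi/2 by -2 full period(s), and the series is 2*pi-periodic.
ψ is continuous at θ = pi/2 with value pi/2 + 4, so the series converges to pi/2 + 4 there.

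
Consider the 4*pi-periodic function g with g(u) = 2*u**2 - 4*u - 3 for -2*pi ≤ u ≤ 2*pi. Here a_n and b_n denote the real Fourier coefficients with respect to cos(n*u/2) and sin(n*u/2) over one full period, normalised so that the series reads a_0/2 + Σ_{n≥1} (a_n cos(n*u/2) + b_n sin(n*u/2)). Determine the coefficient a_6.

8/9

a_6 = (1/(2*pi)) ∫_{-2*pi}^{2*pi} g(u) cos(3*u) du.
Integrating by parts twice (tabular method), an antiderivative of (2*u**2 - 4*u - 3) cos(3*u) is 2*u**2*sin(3*u)/3 - 4*u*sin(3*u)/3 + 4*u*cos(3*u)/9 - 31*sin(3*u)/27 - 4*cos(3*u)/9; evaluating from -2*pi to 2*pi: ∫_{-2*pi}^{2*pi} (2*u**2 - 4*u - 3) cos(3*u) du = (-4/9 + 8*pi/9) - (-8*pi/9 - 4/9) = 16*pi/9.
Hence a_6 = (1/(2*pi))·(16*pi/9) = 8/9.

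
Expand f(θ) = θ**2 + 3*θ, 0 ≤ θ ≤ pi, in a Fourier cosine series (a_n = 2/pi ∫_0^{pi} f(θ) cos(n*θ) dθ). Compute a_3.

4*(-pi - 3)/(9*pi)

a_3 = 2/pi ∫_0^{pi} (θ**2 + 3*θ) cos(3*θ) dθ.
Integrating by parts twice (tabular method), an antiderivative of (θ**2 + 3*θ) cos(3*θ) is θ**2*sin(3*θ)/3 + θ*sin(3*θ) + 2*θ*cos(3*θ)/9 - 2*sin(3*θ)/27 + cos(3*θ)/3; evaluating from 0 to pi: ∫_{0}^{pi} (θ**2 + 3*θ) cos(3*θ) dθ = (-2*pi/9 - 1/3) - (1/3) = -2*pi/9 - 2/3.
Hence a_3 = (2/pi)·(-2*pi/9 - 2/3) = 4*(-pi - 3)/(9*pi).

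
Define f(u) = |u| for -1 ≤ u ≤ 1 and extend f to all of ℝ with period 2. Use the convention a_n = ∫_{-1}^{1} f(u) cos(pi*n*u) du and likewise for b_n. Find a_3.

a_3 = ∫_{-1}^{1} f(u) cos(3*pi*u) du.
f is even and cos(3*pi*u) is even, so the integrand is even and a_3 = 2 ∫_0^{1} f(u) cos(3*pi*u) du.
Integrating by parts (boundary term plus one more integral), an antiderivative of (u) cos(3*pi*u) is u*sin(3*pi*u)/(3*pi) + cos(3*pi*u)/(9*pi**2); evaluating from 0 to 1: ∫_{0}^{1} (u) cos(3*pi*u) du = (-1/(9*pi**2)) - (1/(9*pi**2)) = -2/(9*pi**2).
Hence a_3 = 2·(-2/(9*pi**2)) = -4/(9*pi**2).

-4/(9*pi**2)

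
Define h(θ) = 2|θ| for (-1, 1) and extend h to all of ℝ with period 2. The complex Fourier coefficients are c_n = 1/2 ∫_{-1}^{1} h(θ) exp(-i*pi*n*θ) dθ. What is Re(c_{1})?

Since h is real-valued, Re(c_{1}) = 1/2 ∫_{-1}^{1} h(θ) cos(pi*θ) dθ = a_{1}/2.
h is even and cos(pi*θ) is even, so the integrand is even: ∫_{-1}^{1} h(θ) cos(pi*θ) dθ = 2∫_0^{1} h(θ) cos(pi*θ) dθ.
Integrating by parts (boundary term plus one more integral), an antiderivative of (2*θ) cos(pi*θ) is 2*θ*sin(pi*θ)/pi + 2*cos(pi*θ)/pi**2; evaluating from 0 to 1: ∫_{0}^{1} (2*θ) cos(pi*θ) dθ = (-2/pi**2) - (2/pi**2) = -4/pi**2.
So ∫_{-1}^{1} h(θ) cos(pi*θ) dθ = -8/pi**2.
Hence Re(c_{1}) = (1/2)·(-8/pi**2) = -4/pi**2.

-4/pi**2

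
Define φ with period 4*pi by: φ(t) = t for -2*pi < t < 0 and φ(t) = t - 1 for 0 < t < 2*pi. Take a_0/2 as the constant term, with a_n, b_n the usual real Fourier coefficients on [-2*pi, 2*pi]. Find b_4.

b_4 = (1/(2*pi)) ∫_{-2*pi}^{2*pi} φ(t) sin(2*t) dt.
Split the integral at the breakpoints.
Integrating by parts (boundary term plus one more integral), an antiderivative of (t) sin(2*t) is -t*cos(2*t)/2 + sin(2*t)/4; evaluating from -2*pi to 0: ∫_{-2*pi}^{0} (t) sin(2*t) dt = (0) - (pi) = -pi.
Integrating by parts (boundary term plus one more integral), an antiderivative of (t - 1) sin(2*t) is -t*cos(2*t)/2 + sin(2*t)/4 + cos(2*t)/2; evaluating from 0 to 2*pi: ∫_{0}^{2*pi} (t - 1) sin(2*t) dt = (1/2 - pi) - (1/2) = -pi.
Summing the pieces and multiplying by (1/(2*pi)) gives b_4 = -1.

-1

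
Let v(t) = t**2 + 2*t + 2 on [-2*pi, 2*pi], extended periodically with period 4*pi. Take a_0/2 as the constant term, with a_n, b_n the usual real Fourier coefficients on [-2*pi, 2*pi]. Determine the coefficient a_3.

-16/9

a_3 = (1/(2*pi)) ∫_{-2*pi}^{2*pi} v(t) cos(3*t/2) dt.
Integrating by parts twice (tabular method), an antiderivative of (t**2 + 2*t + 2) cos(3*t/2) is 2*t**2*sin(3*t/2)/3 + 4*t*sin(3*t/2)/3 + 8*t*cos(3*t/2)/9 + 20*sin(3*t/2)/27 + 8*cos(3*t/2)/9; evaluating from -2*pi to 2*pi: ∫_{-2*pi}^{2*pi} (t**2 + 2*t + 2) cos(3*t/2) dt = (-16*pi/9 - 8/9) - (-8/9 + 16*pi/9) = -32*pi/9.
Hence a_3 = (1/(2*pi))·(-32*pi/9) = -16/9.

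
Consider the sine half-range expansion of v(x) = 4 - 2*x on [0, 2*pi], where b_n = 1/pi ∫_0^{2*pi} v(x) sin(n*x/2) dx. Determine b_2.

b_2 = 1/pi ∫_0^{2*pi} (4 - 2*x) sin(x) dx.
Integrating by parts (boundary term plus one more integral), an antiderivative of (4 - 2*x) sin(x) is 2*x*cos(x) - 2*sin(x) - 4*cos(x); evaluating from 0 to 2*pi: ∫_{0}^{2*pi} (4 - 2*x) sin(x) dx = (-4 + 4*pi) - (-4) = 4*pi.
Hence b_2 = (1/pi)·(4*pi) = 4.

4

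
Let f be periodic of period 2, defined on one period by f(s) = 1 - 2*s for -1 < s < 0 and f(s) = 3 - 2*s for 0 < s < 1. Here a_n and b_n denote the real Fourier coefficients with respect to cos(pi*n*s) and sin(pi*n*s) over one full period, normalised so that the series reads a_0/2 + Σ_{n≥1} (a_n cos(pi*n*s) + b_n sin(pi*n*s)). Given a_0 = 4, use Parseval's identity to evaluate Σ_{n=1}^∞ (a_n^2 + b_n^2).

Parseval: a_0^2/2 + Σ_{n≥1} (a_n^2+b_n^2) = ∫_{-1}^{1} f(s)^2 ds = 26/3.
Subtract a_0^2/2 = 8: Σ (a_n^2+b_n^2) = 2/3.

2/3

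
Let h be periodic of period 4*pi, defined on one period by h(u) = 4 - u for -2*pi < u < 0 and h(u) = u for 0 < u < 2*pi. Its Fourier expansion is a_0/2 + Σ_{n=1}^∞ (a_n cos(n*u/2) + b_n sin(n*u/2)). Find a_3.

a_3 = (1/(2*pi)) ∫_{-2*pi}^{2*pi} h(u) cos(3*u/2) du.
Split the integral at the breakpoints.
Integrating by parts (boundary term plus one more integral), an antiderivative of (4 - u) cos(3*u/2) is -2*u*sin(3*u/2)/3 + 8*sin(3*u/2)/3 - 4*cos(3*u/2)/9; evaluating from -2*pi to 0: ∫_{-2*pi}^{0} (4 - u) cos(3*u/2) du = (-4/9) - (4/9) = -8/9.
Integrating by parts (boundary term plus one more integral), an antiderivative of (u) cos(3*u/2) is 2*u*sin(3*u/2)/3 + 4*cos(3*u/2)/9; evaluating from 0 to 2*pi: ∫_{0}^{2*pi} (u) cos(3*u/2) du = (-4/9) - (4/9) = -8/9.
Summing the pieces and multiplying by (1/(2*pi)) gives a_3 = -8/(9*pi).

-8/(9*pi)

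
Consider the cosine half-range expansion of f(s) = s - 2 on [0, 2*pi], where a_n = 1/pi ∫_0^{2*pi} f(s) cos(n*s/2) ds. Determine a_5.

a_5 = 1/pi ∫_0^{2*pi} (s - 2) cos(5*s/2) ds.
Integrating by parts (boundary term plus one more integral), an antiderivative of (s - 2) cos(5*s/2) is 2*s*sin(5*s/2)/5 - 4*sin(5*s/2)/5 + 4*cos(5*s/2)/25; evaluating from 0 to 2*pi: ∫_{0}^{2*pi} (s - 2) cos(5*s/2) ds = (-4/25) - (4/25) = -8/25.
Hence a_5 = (1/pi)·(-8/25) = -8/(25*pi).

-8/(25*pi)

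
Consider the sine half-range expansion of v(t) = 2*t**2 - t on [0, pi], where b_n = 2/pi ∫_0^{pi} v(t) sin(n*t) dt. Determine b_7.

b_7 = 2/pi ∫_0^{pi} (2*t**2 - t) sin(7*t) dt.
Integrating by parts twice (tabular method), an antiderivative of (2*t**2 - t) sin(7*t) is -2*t**2*cos(7*t)/7 + 4*t*sin(7*t)/49 + t*cos(7*t)/7 - sin(7*t)/49 + 4*cos(7*t)/343; evaluating from 0 to pi: ∫_{0}^{pi} (2*t**2 - t) sin(7*t) dt = (-pi/7 - 4/343 + 2*pi**2/7) - (4/343) = -pi/7 - 8/343 + 2*pi**2/7.
Hence b_7 = (2/pi)·(-pi/7 - 8/343 + 2*pi**2/7) = 2*(-49*pi - 8 + 98*pi**2)/(343*pi).

2*(-49*pi - 8 + 98*pi**2)/(343*pi)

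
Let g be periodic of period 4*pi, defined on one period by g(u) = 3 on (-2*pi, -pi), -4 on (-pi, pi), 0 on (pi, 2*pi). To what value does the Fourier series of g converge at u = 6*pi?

u = 6*pi differs from u = 2*pi by 1 full period(s), and the series is 4*pi-periodic.
At u = 2*pi the one-sided limits are g(2*pi^-) = 0 and g(2*pi^+) = 3.
By Dirichlet's theorem the series converges to their average, [(0) + (3)]/2 = 3/2.

3/2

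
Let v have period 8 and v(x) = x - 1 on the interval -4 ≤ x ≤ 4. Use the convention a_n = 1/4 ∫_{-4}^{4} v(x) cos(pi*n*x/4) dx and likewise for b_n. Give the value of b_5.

8/(5*pi)

b_5 = 1/4 ∫_{-4}^{4} v(x) sin(5*pi*x/4) dx.
Integrating by parts (boundary term plus one more integral), an antiderivative of (x - 1) sin(5*pi*x/4) is -4*x*cos(5*pi*x/4)/(5*pi) + 16*sin(5*pi*x/4)/(25*pi**2) + 4*cos(5*pi*x/4)/(5*pi); evaluating from -4 to 4: ∫_{-4}^{4} (x - 1) sin(5*pi*x/4) dx = (12/(5*pi)) - (-4/pi) = 32/(5*pi).
Hence b_5 = (1/4)·(32/(5*pi)) = 8/(5*pi).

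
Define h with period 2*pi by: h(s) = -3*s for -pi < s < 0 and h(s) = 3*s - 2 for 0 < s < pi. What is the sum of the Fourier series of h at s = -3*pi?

-1 + 3*pi

s = -3*pi differs from s = pi by -2 full period(s), and the series is 2*pi-periodic.
At s = pi the one-sided limits are h(pi^-) = -2 + 3*pi and h(pi^+) = 3*pi.
By Dirichlet's theorem the series converges to their average, [(-2 + 3*pi) + (3*pi)]/2 = -1 + 3*pi.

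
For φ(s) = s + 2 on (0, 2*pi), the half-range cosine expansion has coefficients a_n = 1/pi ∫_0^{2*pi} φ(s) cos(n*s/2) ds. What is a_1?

a_1 = 1/pi ∫_0^{2*pi} (s + 2) cos(s/2) ds.
Integrating by parts (boundary term plus one more integral), an antiderivative of (s + 2) cos(s/2) is 2*s*sin(s/2) + 4*sin(s/2) + 4*cos(s/2); evaluating from 0 to 2*pi: ∫_{0}^{2*pi} (s + 2) cos(s/2) ds = (-4) - (4) = -8.
Hence a_1 = (1/pi)·(-8) = -8/pi.

-8/pi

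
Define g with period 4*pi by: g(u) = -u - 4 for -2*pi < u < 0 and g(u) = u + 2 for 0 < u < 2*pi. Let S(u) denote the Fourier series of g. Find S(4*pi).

u = 4*pi differs from u = 0 by 1 full period(s), and the series is 4*pi-periodic.
At u = 0 the one-sided limits are g(0^-) = -4 and g(0^+) = 2.
By Dirichlet's theorem the series converges to their average, [(-4) + (2)]/2 = -1.

-1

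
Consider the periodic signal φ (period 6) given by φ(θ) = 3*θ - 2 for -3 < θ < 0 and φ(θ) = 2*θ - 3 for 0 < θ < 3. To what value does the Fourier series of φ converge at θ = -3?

-4

θ = -3 differs from θ = 3 by -1 full period(s), and the series is 6-periodic.
At θ = 3 the one-sided limits are φ(3^-) = 3 and φ(3^+) = -11.
By Dirichlet's theorem the series converges to their average, [(3) + (-11)]/2 = -4.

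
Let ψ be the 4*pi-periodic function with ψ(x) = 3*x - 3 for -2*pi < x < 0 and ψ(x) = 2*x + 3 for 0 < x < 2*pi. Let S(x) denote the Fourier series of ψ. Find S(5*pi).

3 + 2*pi

x = 5*pi differs from x = pi by 1 full period(s), and the series is 4*pi-periodic.
ψ is continuous at x = pi with value 3 + 2*pi, so the series converges to 3 + 2*pi there.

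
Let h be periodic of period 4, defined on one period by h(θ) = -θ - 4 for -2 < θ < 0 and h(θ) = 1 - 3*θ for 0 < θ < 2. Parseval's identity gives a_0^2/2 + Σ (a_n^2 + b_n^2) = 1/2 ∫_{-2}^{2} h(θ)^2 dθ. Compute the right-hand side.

1/2 ∫_{-2}^{2} h(θ)^2 dθ = 1/2 · (98/3) = 49/3.

49/3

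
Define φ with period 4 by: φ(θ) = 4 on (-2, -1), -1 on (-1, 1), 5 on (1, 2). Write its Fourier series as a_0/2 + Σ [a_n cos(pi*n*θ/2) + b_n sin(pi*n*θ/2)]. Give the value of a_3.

a_3 = 1/2 ∫_{-2}^{2} φ(θ) cos(3*pi*θ/2) dθ.
Split the integral at the breakpoints.
Directly, an antiderivative of (4) cos(3*pi*θ/2) is 8*sin(3*pi*θ/2)/(3*pi); evaluating from -2 to -1: ∫_{-2}^{-1} (4) cos(3*pi*θ/2) dθ = (8/(3*pi)) - (0) = 8/(3*pi).
Directly, an antiderivative of (-1) cos(3*pi*θ/2) is -2*sin(3*pi*θ/2)/(3*pi); evaluating from -1 to 1: ∫_{-1}^{1} (-1) cos(3*pi*θ/2) dθ = (2/(3*pi)) - (-2/(3*pi)) = 4/(3*pi).
Directly, an antiderivative of (5) cos(3*pi*θ/2) is 10*sin(3*pi*θ/2)/(3*pi); evaluating from 1 to 2: ∫_{1}^{2} (5) cos(3*pi*θ/2) dθ = (0) - (-10/(3*pi)) = 10/(3*pi).
Summing the pieces and multiplying by (1/2) gives a_3 = 11/(3*pi).

11/(3*pi)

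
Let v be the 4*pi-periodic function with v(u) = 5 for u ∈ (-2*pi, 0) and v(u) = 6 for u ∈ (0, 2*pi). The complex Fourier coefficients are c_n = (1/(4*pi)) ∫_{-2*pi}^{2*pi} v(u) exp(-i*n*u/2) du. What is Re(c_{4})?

Since v is real-valued, Re(c_{4}) = (1/(4*pi)) ∫_{-2*pi}^{2*pi} v(u) cos(2*u) du = a_{4}/2.
Split the integral at the breakpoints.
Directly, an antiderivative of (5) cos(2*u) is 5*sin(2*u)/2; evaluating from -2*pi to 0: ∫_{-2*pi}^{0} (5) cos(2*u) du = (0) - (0) = 0.
Directly, an antiderivative of (6) cos(2*u) is 3*sin(2*u); evaluating from 0 to 2*pi: ∫_{0}^{2*pi} (6) cos(2*u) du = (0) - (0) = 0.
So ∫_{-2*pi}^{2*pi} v(u) cos(2*u) du = 0.
Hence Re(c_{4}) = (1/(4*pi))·(0) = 0.

0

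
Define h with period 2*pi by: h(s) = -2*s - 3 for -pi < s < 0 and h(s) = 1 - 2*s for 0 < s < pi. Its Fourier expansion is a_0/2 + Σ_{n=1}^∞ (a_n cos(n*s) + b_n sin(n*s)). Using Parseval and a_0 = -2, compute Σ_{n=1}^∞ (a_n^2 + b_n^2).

-8*pi + 8 + 8*pi**2/3

Parseval: a_0^2/2 + Σ_{n≥1} (a_n^2+b_n^2) = 1/pi ∫_{-pi}^{pi} h(s)^2 ds = -8*pi + 10 + 8*pi**2/3.
Subtract a_0^2/2 = 2: Σ (a_n^2+b_n^2) = -8*pi + 8 + 8*pi**2/3.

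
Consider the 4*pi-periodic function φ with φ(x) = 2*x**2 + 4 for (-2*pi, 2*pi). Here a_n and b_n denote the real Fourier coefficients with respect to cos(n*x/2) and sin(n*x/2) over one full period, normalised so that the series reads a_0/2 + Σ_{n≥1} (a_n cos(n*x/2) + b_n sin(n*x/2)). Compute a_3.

a_3 = (1/(2*pi)) ∫_{-2*pi}^{2*pi} φ(x) cos(3*x/2) dx.
φ is even and cos(3*x/2) is even, so the integrand is even and a_3 = 1/pi ∫_0^{2*pi} φ(x) cos(3*x/2) dx.
Integrating by parts twice (tabular method), an antiderivative of (2*x**2 + 4) cos(3*x/2) is 4*x**2*sin(3*x/2)/3 + 16*x*cos(3*x/2)/9 + 40*sin(3*x/2)/27; evaluating from 0 to 2*pi: ∫_{0}^{2*pi} (2*x**2 + 4) cos(3*x/2) dx = (-32*pi/9) - (0) = -32*pi/9.
Hence a_3 = (1/pi)·(-32*pi/9) = -32/9.

-32/9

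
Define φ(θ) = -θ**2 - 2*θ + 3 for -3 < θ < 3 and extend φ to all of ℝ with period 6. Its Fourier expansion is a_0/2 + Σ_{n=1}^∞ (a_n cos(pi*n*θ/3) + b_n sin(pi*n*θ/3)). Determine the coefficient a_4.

a_4 = 1/3 ∫_{-3}^{3} φ(θ) cos(4*pi*θ/3) dθ.
Integrating by parts twice (tabular method), an antiderivative of (-θ**2 - 2*θ + 3) cos(4*pi*θ/3) is -3*θ**2*sin(4*pi*θ/3)/(4*pi) - 3*θ*sin(4*pi*θ/3)/(2*pi) - 9*θ*cos(4*pi*θ/3)/(8*pi**2) + 27*sin(4*pi*θ/3)/(32*pi**3) + 9*sin(4*pi*θ/3)/(4*pi) - 9*cos(4*pi*θ/3)/(8*pi**2); evaluating from -3 to 3: ∫_{-3}^{3} (-θ**2 - 2*θ + 3) cos(4*pi*θ/3) dθ = (-9/(2*pi**2)) - (9/(4*pi**2)) = -27/(4*pi**2).
Hence a_4 = (1/3)·(-27/(4*pi**2)) = -9/(4*pi**2).

-9/(4*pi**2)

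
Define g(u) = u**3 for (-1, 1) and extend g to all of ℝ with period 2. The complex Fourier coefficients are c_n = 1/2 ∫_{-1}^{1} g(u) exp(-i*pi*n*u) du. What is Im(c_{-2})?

Since g is real-valued, Im(c_{-2}) = -1/2 ∫_{-1}^{1} g(u) sin(-2*pi*u) du = b_{2}/2.
g is odd and sin(-2*pi*u) is odd, so the integrand is even: ∫_{-1}^{1} g(u) sin(-2*pi*u) du = 2∫_0^{1} g(u) sin(-2*pi*u) du.
Integrating by parts three times (tabular method), an antiderivative of (u**3) sin(-2*pi*u) is u**3*cos(2*pi*u)/(2*pi) - 3*u**2*sin(2*pi*u)/(4*pi**2) - 3*u*cos(2*pi*u)/(4*pi**3) + 3*sin(2*pi*u)/(8*pi**4); evaluating from 0 to 1: ∫_{0}^{1} (u**3) sin(-2*pi*u) du = ((-3 + 2*pi**2)/(4*pi**3)) - (0) = (-3 + 2*pi**2)/(4*pi**3).
So ∫_{-1}^{1} g(u) sin(-2*pi*u) du = (-3/2 + pi**2)/pi**3.
Hence Im(c_{-2}) = (-1/2)·((-3/2 + pi**2)/pi**3) = (3 - 2*pi**2)/(4*pi**3).

(3 - 2*pi**2)/(4*pi**3)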